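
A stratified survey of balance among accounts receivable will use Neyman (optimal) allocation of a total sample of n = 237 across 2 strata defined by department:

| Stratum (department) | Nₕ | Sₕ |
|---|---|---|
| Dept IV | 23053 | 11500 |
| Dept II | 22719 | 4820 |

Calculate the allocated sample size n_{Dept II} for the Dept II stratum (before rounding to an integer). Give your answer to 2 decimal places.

69.28

Neyman allocation: nₕ = n·NₕSₕ / Σⱼ NⱼSⱼ.
Σ NⱼSⱼ = 23053·11500 + 22719·4820 = 3.7461508 × 10^8.
n_{Dept II} = 237·22719·4820 / (3.7461508 × 10^8) = 69.28.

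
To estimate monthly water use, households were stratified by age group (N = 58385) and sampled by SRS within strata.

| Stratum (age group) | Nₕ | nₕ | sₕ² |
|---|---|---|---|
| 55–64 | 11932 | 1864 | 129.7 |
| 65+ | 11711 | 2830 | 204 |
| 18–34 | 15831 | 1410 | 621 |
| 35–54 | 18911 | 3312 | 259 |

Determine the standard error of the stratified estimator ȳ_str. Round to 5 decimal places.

0.20228

Var(ȳ_str) = Σₕ Wₕ²(1 − fₕ)sₕ²/nₕ with Wₕ = Nₕ/N, N = 58385.
55–64: Wₕ = 0.20436756; term = 0.20436756²·(1 − 0.15621857)·129.7/1864 = 0.0024521552.
65+: Wₕ = 0.20058234; term = 0.20058234²·(1 − 0.24165315)·204/2830 = 0.0021993635.
18–34: Wₕ = 0.27114841; term = 0.27114841²·(1 − 0.08906576)·621/1410 = 0.029496714.
35–54: Wₕ = 0.32390169; term = 0.32390169²·(1 − 0.17513616)·259/3312 = 0.0067673419.
Sum = 0.040915575.
SE = √(0.040915575) = 0.20228.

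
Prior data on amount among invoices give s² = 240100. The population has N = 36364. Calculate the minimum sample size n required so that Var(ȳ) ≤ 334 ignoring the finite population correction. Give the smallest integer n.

719

Without fpc, n₀ = s²/D = 240100/334 = 718.8623.
Rounding up, n = 719.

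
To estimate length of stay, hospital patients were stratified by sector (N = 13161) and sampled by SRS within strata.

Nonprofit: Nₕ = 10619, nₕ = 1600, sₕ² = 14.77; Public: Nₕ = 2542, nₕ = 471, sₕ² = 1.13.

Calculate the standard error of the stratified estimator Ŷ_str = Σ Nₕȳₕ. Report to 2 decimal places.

Var(Ŷ_str) = Σₕ Nₕ²(1 − fₕ)sₕ²/nₕ.
Nonprofit: 10619²·(1 − 1600/10619)·14.77/1600 = 884102.3.
Public: 2542²·(1 − 471/2542)·1.13/471 = 12630.286.
Sum = 896732.59.
SE = √(896732.59) = 946.96.

946.96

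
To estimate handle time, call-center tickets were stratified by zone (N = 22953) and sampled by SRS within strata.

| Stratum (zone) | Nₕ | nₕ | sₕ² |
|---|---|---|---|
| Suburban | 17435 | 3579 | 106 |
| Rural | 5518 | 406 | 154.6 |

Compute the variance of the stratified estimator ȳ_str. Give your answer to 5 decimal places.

0.03397

Var(ȳ_str) = Σₕ Wₕ²(1 − fₕ)sₕ²/nₕ with Wₕ = Nₕ/N, N = 22953.
Suburban: Wₕ = 0.75959570; term = 0.75959570²·(1 − 0.20527674)·106/3579 = 0.013580791.
Rural: Wₕ = 0.24040430; term = 0.24040430²·(1 − 0.07357738)·154.6/406 = 0.020388115.
Sum = 0.033968906.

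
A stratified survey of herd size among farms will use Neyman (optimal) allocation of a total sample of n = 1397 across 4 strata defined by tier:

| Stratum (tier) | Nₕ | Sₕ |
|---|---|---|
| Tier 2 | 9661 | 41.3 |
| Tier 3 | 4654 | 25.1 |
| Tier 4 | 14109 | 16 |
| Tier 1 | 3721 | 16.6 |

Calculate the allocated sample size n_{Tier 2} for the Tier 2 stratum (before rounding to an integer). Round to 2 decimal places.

Neyman allocation: nₕ = n·NₕSₕ / Σⱼ NⱼSⱼ.
Σ NⱼSⱼ = 9661·41.3 + 4654·25.1 + 14109·16 + 3721·16.6 = 803327.3.
n_{Tier 2} = 1397·9661·41.3 / 803327.3 = 693.87.

693.87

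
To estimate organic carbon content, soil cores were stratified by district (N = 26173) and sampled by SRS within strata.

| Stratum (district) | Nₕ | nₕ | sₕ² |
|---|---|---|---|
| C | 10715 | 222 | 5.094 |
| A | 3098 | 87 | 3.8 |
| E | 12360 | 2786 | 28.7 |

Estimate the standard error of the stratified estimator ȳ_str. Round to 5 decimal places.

0.07836

Var(ȳ_str) = Σₕ Wₕ²(1 − fₕ)sₕ²/nₕ with Wₕ = Nₕ/N, N = 26173.
C: Wₕ = 0.40939136; term = 0.40939136²·(1 − 0.02071862)·5.094/222 = 0.003766091.
A: Wₕ = 0.11836626; term = 0.11836626²·(1 − 0.02808263)·3.8/87 = 5.9477061 × 10^-4.
E: Wₕ = 0.47224239; term = 0.47224239²·(1 − 0.22540453)·28.7/2786 = 0.0017795315.
Sum = 0.0061403931.
SE = √(0.0061403931) = 0.07836.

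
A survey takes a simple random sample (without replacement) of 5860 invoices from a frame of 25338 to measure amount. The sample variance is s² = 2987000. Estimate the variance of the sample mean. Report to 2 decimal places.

Under SRS without replacement, Var(ȳ) = (1 − f)·s²/n with f = n/N = 5860/25338 = 0.23127319.
Var(ȳ) = (1 − 0.23127319)·2987000/5860 = 0.76872681·509.72696 = 391.84078.

391.84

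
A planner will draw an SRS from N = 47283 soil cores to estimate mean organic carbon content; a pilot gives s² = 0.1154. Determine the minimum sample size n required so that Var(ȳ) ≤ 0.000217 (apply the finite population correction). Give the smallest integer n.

526

Without fpc, n₀ = s²/D = 0.1154/0.000217 = 531.7972.
With fpc, (1 − n/N)·s²/n ≤ D requires n ≥ n₀/(1 + n₀/N) = 531.7972/(1 + 531.7972/47283) = 525.8825.
Rounding up, n = 526.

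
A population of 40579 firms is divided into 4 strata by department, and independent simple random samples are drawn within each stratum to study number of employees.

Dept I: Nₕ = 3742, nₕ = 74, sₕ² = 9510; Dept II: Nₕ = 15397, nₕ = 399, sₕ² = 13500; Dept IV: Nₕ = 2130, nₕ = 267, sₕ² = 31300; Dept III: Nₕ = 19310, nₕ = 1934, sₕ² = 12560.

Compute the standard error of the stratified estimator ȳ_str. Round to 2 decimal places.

2.72

Var(ȳ_str) = Σₕ Wₕ²(1 − fₕ)sₕ²/nₕ with Wₕ = Nₕ/N, N = 40579.
Dept I: Wₕ = 0.09221519; term = 0.09221519²·(1 − 0.01977552)·9510/74 = 1.0712214.
Dept II: Wₕ = 0.37943271; term = 0.37943271²·(1 − 0.02591414)·13500/399 = 4.7449064.
Dept IV: Wₕ = 0.05249020; term = 0.05249020²·(1 − 0.12535211)·31300/267 = 0.28250286.
Dept III: Wₕ = 0.47586190; term = 0.47586190²·(1 − 0.10015536)·12560/1934 = 1.323313.
Sum = 7.4219437.
SE = √(7.4219437) = 2.72.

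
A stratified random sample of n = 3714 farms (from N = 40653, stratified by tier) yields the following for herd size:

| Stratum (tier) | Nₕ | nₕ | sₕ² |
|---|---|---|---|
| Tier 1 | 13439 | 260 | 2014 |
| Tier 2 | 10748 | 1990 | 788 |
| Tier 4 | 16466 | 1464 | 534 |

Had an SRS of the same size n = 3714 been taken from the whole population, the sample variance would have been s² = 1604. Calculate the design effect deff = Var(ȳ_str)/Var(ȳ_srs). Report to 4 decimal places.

Var(ȳ_str) = Σ Wₕ²(1−fₕ)sₕ²/nₕ with Wₕ = Nₕ/40653:
  Tier 1: (13439/40653)²·(1−260/13439)·2014/260 = 0.83013807
  Tier 2: (10748/40653)²·(1−1990/10748)·788/1990 = 0.022553842
  Tier 4: (16466/40653)²·(1−1464/16466)·534/1464 = 0.054519549
  → Var(ȳ_str) = 0.90721146.
Var(ȳ_srs) = (1 − 3714/40653)·1604/3714 = 0.39242349.
deff = 0.90721146 / 0.39242349 = 2.3118.

2.3118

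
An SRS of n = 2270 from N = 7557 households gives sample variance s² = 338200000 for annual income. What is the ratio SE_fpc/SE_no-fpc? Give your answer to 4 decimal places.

0.8364

f = n/N = 2270/7557 = 0.30038375.
SE_no-fpc = √(s²/n) = 385.98806; SE_fpc = √((1−f)s²/n) = 322.85225.
Ratio = √(1−f) = 0.83643066.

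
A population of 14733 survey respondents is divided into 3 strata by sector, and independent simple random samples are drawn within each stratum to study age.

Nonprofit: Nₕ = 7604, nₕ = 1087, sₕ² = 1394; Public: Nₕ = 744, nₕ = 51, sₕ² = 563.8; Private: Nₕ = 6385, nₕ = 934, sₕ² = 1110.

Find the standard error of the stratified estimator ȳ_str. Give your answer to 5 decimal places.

Var(ȳ_str) = Σₕ Wₕ²(1 − fₕ)sₕ²/nₕ with Wₕ = Nₕ/N, N = 14733.
Nonprofit: Wₕ = 0.51612027; term = 0.51612027²·(1 − 0.14295108)·1394/1087 = 0.29277951.
Public: Wₕ = 0.05049888; term = 0.05049888²·(1 − 0.06854839)·563.8/51 = 0.026259031.
Private: Wₕ = 0.43338085; term = 0.43338085²·(1 − 0.14628034)·1110/934 = 0.19055959.
Sum = 0.50959813.
SE = √(0.50959813) = 0.71386.

0.71386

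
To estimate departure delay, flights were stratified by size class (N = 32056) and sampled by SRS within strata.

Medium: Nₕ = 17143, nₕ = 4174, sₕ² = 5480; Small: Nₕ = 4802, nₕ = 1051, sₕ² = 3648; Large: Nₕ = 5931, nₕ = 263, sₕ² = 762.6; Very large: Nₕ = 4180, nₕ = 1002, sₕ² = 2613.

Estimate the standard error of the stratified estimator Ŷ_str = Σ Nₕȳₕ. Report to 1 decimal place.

Var(Ŷ_str) = Σₕ Nₕ²(1 − fₕ)sₕ²/nₕ.
Medium: 17143²·(1 − 4174/17143)·5480/4174 = 2.9189149 × 10^8.
Small: 4802²·(1 − 1051/4802)·3648/1051 = 6.252034 × 10^7.
Large: 5931²·(1 − 263/5931)·762.6/263 = 9.7476251 × 10^7.
Very large: 4180²·(1 − 1002/4180)·2613/1002 = 3.4641913 × 10^7.
Sum = 4.8652999 × 10^8.
SE = √(4.8652999 × 10^8) = 22057.4.

22057.4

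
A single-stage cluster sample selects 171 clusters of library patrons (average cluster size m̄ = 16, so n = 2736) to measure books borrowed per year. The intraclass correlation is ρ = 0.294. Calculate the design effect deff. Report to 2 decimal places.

5.41

deff = 1 + (16 − 1)·0.294 = 1 + 4.41 = 5.41.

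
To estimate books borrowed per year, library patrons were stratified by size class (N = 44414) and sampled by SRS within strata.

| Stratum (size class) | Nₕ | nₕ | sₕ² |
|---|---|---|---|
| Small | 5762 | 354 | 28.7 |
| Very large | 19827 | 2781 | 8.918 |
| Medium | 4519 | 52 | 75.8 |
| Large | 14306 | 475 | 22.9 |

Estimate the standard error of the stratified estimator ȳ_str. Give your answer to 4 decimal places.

Var(ȳ_str) = Σₕ Wₕ²(1 − fₕ)sₕ²/nₕ with Wₕ = Nₕ/N, N = 44414.
Small: Wₕ = 0.12973387; term = 0.12973387²·(1 − 0.06143700)·28.7/354 = 0.0012807041.
Very large: Wₕ = 0.44641329; term = 0.44641329²·(1 − 0.14026328)·8.918/2781 = 5.4942219 × 10^-4.
Medium: Wₕ = 0.10174720; term = 0.10174720²·(1 − 0.01150697)·75.8/52 = 0.014917099.
Large: Wₕ = 0.32210564; term = 0.32210564²·(1 − 0.03320285)·22.9/475 = 0.004835862.
Sum = 0.021583087.
SE = √(0.021583087) = 0.1469.

0.1469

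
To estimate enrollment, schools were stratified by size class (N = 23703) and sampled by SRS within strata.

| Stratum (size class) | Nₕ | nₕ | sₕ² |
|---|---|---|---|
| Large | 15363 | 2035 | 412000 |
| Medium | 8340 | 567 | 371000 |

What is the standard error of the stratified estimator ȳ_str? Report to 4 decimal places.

Var(ȳ_str) = Σₕ Wₕ²(1 − fₕ)sₕ²/nₕ with Wₕ = Nₕ/N, N = 23703.
Large: Wₕ = 0.64814580; term = 0.64814580²·(1 − 0.13246111)·412000/2035 = 73.784848.
Medium: Wₕ = 0.35185420; term = 0.35185420²·(1 − 0.06798561)·371000/567 = 75.498607.
Sum = 149.28346.
SE = √(149.28346) = 12.2182.

12.2182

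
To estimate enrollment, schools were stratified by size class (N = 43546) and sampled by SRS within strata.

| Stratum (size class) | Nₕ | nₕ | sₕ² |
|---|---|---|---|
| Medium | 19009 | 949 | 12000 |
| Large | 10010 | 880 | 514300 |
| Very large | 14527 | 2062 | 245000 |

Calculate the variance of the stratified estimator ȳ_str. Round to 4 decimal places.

41.8025

Var(ȳ_str) = Σₕ Wₕ²(1 − fₕ)sₕ²/nₕ with Wₕ = Nₕ/N, N = 43546.
Medium: Wₕ = 0.43652689; term = 0.43652689²·(1 − 0.04992372)·12000/949 = 2.2892621.
Large: Wₕ = 0.22987186; term = 0.22987186²·(1 − 0.08791209)·514300/880 = 28.167102.
Very large: Wₕ = 0.33360125; term = 0.33360125²·(1 − 0.14194259)·245000/2062 = 11.346165.
Sum = 41.802529.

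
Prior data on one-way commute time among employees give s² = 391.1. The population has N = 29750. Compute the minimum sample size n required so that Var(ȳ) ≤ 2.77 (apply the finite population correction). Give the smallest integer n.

Without fpc, n₀ = s²/D = 391.1/2.77 = 141.1913.
With fpc, (1 − n/N)·s²/n ≤ D requires n ≥ n₀/(1 + n₀/N) = 141.1913/(1 + 141.1913/29750) = 140.5244.
Rounding up, n = 141.

141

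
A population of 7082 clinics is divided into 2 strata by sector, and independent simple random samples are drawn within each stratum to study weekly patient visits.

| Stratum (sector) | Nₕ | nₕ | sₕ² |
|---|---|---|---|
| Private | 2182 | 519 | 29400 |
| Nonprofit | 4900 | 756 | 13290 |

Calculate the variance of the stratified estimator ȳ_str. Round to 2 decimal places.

Var(ȳ_str) = Σₕ Wₕ²(1 − fₕ)sₕ²/nₕ with Wₕ = Nₕ/N, N = 7082.
Private: Wₕ = 0.30810506; term = 0.30810506²·(1 − 0.23785518)·29400/519 = 4.0984074.
Nonprofit: Wₕ = 0.69189494; term = 0.69189494²·(1 − 0.15428571)·13290/756 = 7.1171672.
Sum = 11.215575.

11.22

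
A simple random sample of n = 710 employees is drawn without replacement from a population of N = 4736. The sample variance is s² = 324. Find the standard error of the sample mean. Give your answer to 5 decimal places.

Under SRS without replacement, Var(ȳ) = (1 − f)·s²/n with f = n/N = 710/4736 = 0.14991554.
Var(ȳ) = (1 − 0.14991554)·324/710 = 0.85008446·0.45633803 = 0.38792587.
SE(ȳ) = √(0.38792587) = 0.62284.

0.62284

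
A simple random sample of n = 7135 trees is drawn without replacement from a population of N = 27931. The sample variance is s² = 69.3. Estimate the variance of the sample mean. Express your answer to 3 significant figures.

0.00723

Under SRS without replacement, Var(ȳ) = (1 − f)·s²/n with f = n/N = 7135/27931 = 0.25545093.
Var(ȳ) = (1 − 0.25545093)·69.3/7135 = 0.74454907·0.009712684 = 0.0072315698.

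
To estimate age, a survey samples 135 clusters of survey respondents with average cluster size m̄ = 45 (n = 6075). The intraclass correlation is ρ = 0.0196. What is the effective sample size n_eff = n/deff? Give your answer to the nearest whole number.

deff = 1 + (45 − 1)·0.0196 = 1 + 0.8624 = 1.8624.
n_eff = 6075 / 1.8624 = 3262.

3262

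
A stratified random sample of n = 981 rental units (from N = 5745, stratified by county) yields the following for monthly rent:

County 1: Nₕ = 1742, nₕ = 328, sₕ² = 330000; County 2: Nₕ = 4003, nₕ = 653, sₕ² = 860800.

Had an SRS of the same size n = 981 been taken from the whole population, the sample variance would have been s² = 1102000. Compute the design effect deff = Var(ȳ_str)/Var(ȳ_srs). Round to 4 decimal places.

Var(ȳ_str) = Σ Wₕ²(1−fₕ)sₕ²/nₕ with Wₕ = Nₕ/5745:
  County 1: (1742/5745)²·(1−328/1742)·330000/328 = 75.085762
  County 2: (4003/5745)²·(1−653/4003)·860800/653 = 535.59857
  → Var(ȳ_str) = 610.68433.
Var(ȳ_srs) = (1 − 981/5745)·1102000/981 = 931.52455.
deff = 610.68433 / 931.52455 = 0.6556.

0.6556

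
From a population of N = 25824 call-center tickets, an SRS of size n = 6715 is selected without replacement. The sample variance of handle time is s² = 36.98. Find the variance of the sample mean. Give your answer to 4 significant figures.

Under SRS without replacement, Var(ȳ) = (1 − f)·s²/n with f = n/N = 6715/25824 = 0.26002943.
Var(ȳ) = (1 − 0.26002943)·36.98/6715 = 0.73997057·0.0055070737 = 0.0040750725.

0.004075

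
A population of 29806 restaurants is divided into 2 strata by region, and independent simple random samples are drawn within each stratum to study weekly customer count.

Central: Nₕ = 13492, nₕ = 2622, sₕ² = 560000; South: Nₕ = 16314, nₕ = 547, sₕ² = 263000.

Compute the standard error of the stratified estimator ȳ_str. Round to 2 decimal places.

Var(ȳ_str) = Σₕ Wₕ²(1 − fₕ)sₕ²/nₕ with Wₕ = Nₕ/N, N = 29806.
Central: Wₕ = 0.45266054; term = 0.45266054²·(1 − 0.19433739)·560000/2622 = 35.257687.
South: Wₕ = 0.54733946; term = 0.54733946²·(1 − 0.03352948)·263000/547 = 139.21004.
Sum = 174.46773.
SE = √(174.46773) = 13.21.

13.21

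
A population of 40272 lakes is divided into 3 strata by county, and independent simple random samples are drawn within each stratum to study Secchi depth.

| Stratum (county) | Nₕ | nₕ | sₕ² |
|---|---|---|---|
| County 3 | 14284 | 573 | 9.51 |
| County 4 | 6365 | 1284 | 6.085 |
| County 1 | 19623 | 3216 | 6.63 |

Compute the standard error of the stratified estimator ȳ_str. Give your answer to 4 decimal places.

0.0501

Var(ȳ_str) = Σₕ Wₕ²(1 − fₕ)sₕ²/nₕ with Wₕ = Nₕ/N, N = 40272.
County 3: Wₕ = 0.35468812; term = 0.35468812²·(1 − 0.04011481)·9.51/573 = 0.0020041881.
County 4: Wₕ = 0.15805026; term = 0.15805026²·(1 − 0.20172820)·6.085/1284 = 9.4501079 × 10^-5.
County 1: Wₕ = 0.48726162; term = 0.48726162²·(1 − 0.16388931)·6.63/3216 = 4.0924716 × 10^-4.
Sum = 0.0025079363.
SE = √(0.0025079363) = 0.0501.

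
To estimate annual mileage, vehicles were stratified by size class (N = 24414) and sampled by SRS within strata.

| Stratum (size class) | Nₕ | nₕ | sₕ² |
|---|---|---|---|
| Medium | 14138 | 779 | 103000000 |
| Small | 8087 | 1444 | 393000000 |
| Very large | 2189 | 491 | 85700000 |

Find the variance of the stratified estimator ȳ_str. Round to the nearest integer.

Var(ȳ_str) = Σₕ Wₕ²(1 − fₕ)sₕ²/nₕ with Wₕ = Nₕ/N, N = 24414.
Medium: Wₕ = 0.57909396; term = 0.57909396²·(1 − 0.05509973)·103000000/779 = 41897.086.
Small: Wₕ = 0.33124437; term = 0.33124437²·(1 − 0.17855818)·393000000/1444 = 24530.092.
Very large: Wₕ = 0.08966167; term = 0.08966167²·(1 − 0.22430333)·85700000/491 = 1088.441.
Sum = 67515.619.

67516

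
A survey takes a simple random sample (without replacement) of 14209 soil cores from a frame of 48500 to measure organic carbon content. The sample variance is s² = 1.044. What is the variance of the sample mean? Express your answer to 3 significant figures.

Under SRS without replacement, Var(ȳ) = (1 − f)·s²/n with f = n/N = 14209/48500 = 0.29296907.
Var(ȳ) = (1 − 0.29296907)·1.044/14209 = 0.70703093·7.3474558 × 10^-5 = 5.1948785 × 10^-5.

5.19 × 10^-5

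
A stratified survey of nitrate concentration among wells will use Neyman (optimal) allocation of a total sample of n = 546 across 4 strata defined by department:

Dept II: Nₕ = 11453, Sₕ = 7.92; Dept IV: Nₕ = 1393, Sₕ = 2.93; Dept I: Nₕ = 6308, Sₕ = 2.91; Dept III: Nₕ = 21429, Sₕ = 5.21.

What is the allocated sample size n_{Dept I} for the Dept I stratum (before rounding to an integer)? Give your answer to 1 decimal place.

Neyman allocation: nₕ = n·NₕSₕ / Σⱼ NⱼSⱼ.
Σ NⱼSⱼ = 11453·7.92 + 1393·2.93 + 6308·2.91 + 21429·5.21 = 224790.62.
n_{Dept I} = 546·6308·2.91 / 224790.62 = 44.6.

44.6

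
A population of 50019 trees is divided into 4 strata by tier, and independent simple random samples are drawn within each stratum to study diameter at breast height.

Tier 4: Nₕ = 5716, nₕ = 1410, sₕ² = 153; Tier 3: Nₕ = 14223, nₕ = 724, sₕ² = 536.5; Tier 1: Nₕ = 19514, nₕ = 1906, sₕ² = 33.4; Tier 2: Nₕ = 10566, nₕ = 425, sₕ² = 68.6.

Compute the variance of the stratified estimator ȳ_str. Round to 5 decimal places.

Var(ȳ_str) = Σₕ Wₕ²(1 − fₕ)sₕ²/nₕ with Wₕ = Nₕ/N, N = 50019.
Tier 4: Wₕ = 0.11427657; term = 0.11427657²·(1 − 0.24667600)·153/1410 = 0.0010675016.
Tier 3: Wₕ = 0.28435195; term = 0.28435195²·(1 − 0.05090347)·536.5/724 = 0.056866167.
Tier 1: Wₕ = 0.39013175; term = 0.39013175²·(1 − 0.09767347)·33.4/1906 = 0.0024066331.
Tier 2: Wₕ = 0.21123973; term = 0.21123973²·(1 − 0.04022336)·68.6/425 = 0.006912841.
Sum = 0.067253143.

0.06725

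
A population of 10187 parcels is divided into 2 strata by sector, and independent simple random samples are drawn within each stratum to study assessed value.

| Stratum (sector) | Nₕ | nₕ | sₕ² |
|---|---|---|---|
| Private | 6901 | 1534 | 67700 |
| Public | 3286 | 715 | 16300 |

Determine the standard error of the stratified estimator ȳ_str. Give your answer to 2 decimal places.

4.20

Var(ȳ_str) = Σₕ Wₕ²(1 − fₕ)sₕ²/nₕ with Wₕ = Nₕ/N, N = 10187.
Private: Wₕ = 0.67743202; term = 0.67743202²·(1 − 0.22228663)·67700/1534 = 15.751224.
Public: Wₕ = 0.32256798; term = 0.32256798²·(1 − 0.21758977)·16300/715 = 1.8559172.
Sum = 17.607141.
SE = √(17.607141) = 4.20.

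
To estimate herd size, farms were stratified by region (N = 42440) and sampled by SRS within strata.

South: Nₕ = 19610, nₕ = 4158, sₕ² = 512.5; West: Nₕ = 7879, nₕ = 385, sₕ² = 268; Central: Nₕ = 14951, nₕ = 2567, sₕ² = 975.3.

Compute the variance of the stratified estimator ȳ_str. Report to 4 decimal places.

0.0826

Var(ȳ_str) = Σₕ Wₕ²(1 − fₕ)sₕ²/nₕ with Wₕ = Nₕ/N, N = 42440.
South: Wₕ = 0.46206409; term = 0.46206409²·(1 − 0.21203468)·512.5/4158 = 0.020735806.
West: Wₕ = 0.18565033; term = 0.18565033²·(1 − 0.04886407)·268/385 = 0.022819604.
Central: Wₕ = 0.35228558; term = 0.35228558²·(1 − 0.17169420)·975.3/2567 = 0.039056452.
Sum = 0.082611862.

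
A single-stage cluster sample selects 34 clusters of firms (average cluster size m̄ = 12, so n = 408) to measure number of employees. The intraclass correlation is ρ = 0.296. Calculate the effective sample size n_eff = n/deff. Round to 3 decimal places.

95.865

deff = 1 + (12 − 1)·0.296 = 1 + 3.256 = 4.256.
n_eff = 408 / 4.256 = 95.865.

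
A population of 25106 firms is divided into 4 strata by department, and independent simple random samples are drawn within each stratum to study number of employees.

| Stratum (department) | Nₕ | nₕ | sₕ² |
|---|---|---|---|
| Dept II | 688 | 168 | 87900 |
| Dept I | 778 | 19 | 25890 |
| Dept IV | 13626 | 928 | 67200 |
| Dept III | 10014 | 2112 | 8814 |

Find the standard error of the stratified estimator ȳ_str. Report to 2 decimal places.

4.69

Var(ȳ_str) = Σₕ Wₕ²(1 − fₕ)sₕ²/nₕ with Wₕ = Nₕ/N, N = 25106.
Dept II: Wₕ = 0.02740381; term = 0.02740381²·(1 − 0.24418605)·87900/168 = 0.29697256.
Dept I: Wₕ = 0.03098861; term = 0.03098861²·(1 − 0.02442159)·25890/19 = 1.2765704.
Dept IV: Wₕ = 0.54273879; term = 0.54273879²·(1 − 0.06810509)·67200/928 = 19.877875.
Dept III: Wₕ = 0.39886880; term = 0.39886880²·(1 − 0.21090473)·8814/2112 = 0.52392449.
Sum = 21.975342.
SE = √(21.975342) = 4.69.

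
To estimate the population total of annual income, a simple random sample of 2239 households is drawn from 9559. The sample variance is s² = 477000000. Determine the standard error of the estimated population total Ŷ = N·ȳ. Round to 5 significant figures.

Var(Ŷ) = N²·Var(ȳ) = N²·(1 − n/N)·s²/n.
f = 2239/9559 = 0.23422952; Var(ȳ) = 0.76577048·477000000/2239 = 163140.92.
Var(Ŷ) = 9559² · 163140.92 = 1.4906917 × 10^13.
SE(Ŷ) = √(1.4906917 × 10^13) = 3.8609 × 10^6.

3.8609 × 10^6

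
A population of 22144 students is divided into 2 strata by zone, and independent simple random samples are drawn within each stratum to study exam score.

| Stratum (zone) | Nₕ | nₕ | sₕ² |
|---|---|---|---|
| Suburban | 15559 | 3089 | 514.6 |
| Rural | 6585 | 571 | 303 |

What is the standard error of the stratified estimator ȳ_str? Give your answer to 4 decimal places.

Var(ȳ_str) = Σₕ Wₕ²(1 − fₕ)sₕ²/nₕ with Wₕ = Nₕ/N, N = 22144.
Suburban: Wₕ = 0.70262825; term = 0.70262825²·(1 − 0.19853461)·514.6/3089 = 0.065915547.
Rural: Wₕ = 0.29737175; term = 0.29737175²·(1 − 0.08671222)·303/571 = 0.042856192.
Sum = 0.10877174.
SE = √(0.10877174) = 0.3298.

0.3298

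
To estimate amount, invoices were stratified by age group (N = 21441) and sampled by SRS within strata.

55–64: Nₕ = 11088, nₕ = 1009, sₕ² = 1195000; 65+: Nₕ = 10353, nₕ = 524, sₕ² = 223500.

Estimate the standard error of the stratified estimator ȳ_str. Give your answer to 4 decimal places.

Var(ȳ_str) = Σₕ Wₕ²(1 − fₕ)sₕ²/nₕ with Wₕ = Nₕ/N, N = 21441.
55–64: Wₕ = 0.51714006; term = 0.51714006²·(1 − 0.09099928)·1195000/1009 = 287.91038.
65+: Wₕ = 0.48285994; term = 0.48285994²·(1 − 0.05061335)·223500/524 = 94.412982.
Sum = 382.32336.
SE = √(382.32336) = 19.5531.

19.5531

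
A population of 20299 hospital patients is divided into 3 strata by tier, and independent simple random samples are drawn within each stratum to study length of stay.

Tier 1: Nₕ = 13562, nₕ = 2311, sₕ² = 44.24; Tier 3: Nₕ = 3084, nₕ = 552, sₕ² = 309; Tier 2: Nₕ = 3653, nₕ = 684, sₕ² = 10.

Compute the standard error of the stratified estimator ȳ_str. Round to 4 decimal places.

Var(ȳ_str) = Σₕ Wₕ²(1 − fₕ)sₕ²/nₕ with Wₕ = Nₕ/N, N = 20299.
Tier 1: Wₕ = 0.66811173; term = 0.66811173²·(1 − 0.17040260)·44.24/2311 = 0.007088931.
Tier 3: Wₕ = 0.15192867; term = 0.15192867²·(1 − 0.17898833)·309/552 = 0.010608358.
Tier 2: Wₕ = 0.17995960; term = 0.17995960²·(1 − 0.18724336)·10/684 = 3.8481721 × 10^-4.
Sum = 0.018082106.
SE = √(0.018082106) = 0.1345.

0.1345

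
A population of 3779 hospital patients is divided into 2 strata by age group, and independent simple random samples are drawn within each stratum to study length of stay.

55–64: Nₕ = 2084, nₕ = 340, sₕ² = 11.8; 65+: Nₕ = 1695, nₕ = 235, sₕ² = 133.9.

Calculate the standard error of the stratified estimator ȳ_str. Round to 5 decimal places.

Var(ȳ_str) = Σₕ Wₕ²(1 − fₕ)sₕ²/nₕ with Wₕ = Nₕ/N, N = 3779.
55–64: Wₕ = 0.55146864; term = 0.55146864²·(1 − 0.16314779)·11.8/340 = 0.0088327004.
65+: Wₕ = 0.44853136; term = 0.44853136²·(1 − 0.13864307)·133.9/235 = 0.098737355.
Sum = 0.10757006.
SE = √(0.10757006) = 0.32798.

0.32798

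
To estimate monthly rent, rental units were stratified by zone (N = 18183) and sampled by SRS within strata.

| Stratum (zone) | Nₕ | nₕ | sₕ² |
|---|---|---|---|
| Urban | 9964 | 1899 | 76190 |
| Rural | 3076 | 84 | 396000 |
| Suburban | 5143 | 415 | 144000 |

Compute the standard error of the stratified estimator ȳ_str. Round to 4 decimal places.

12.9035

Var(ȳ_str) = Σₕ Wₕ²(1 − fₕ)sₕ²/nₕ with Wₕ = Nₕ/N, N = 18183.
Urban: Wₕ = 0.54798438; term = 0.54798438²·(1 − 0.19058611)·76190/1899 = 9.751693.
Rural: Wₕ = 0.16916900; term = 0.16916900²·(1 − 0.02730819)·396000/84 = 131.22988.
Suburban: Wₕ = 0.28284661; term = 0.28284661²·(1 − 0.08069220)·144000/415 = 25.519803.
Sum = 166.50138.
SE = √(166.50138) = 12.9035.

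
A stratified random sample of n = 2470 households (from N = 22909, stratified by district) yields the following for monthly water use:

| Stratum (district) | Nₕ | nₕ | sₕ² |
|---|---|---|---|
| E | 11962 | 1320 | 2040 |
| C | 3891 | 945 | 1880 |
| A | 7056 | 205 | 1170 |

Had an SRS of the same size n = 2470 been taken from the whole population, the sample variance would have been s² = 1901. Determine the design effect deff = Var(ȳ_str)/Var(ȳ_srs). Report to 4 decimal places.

1.3748

Var(ȳ_str) = Σ Wₕ²(1−fₕ)sₕ²/nₕ with Wₕ = Nₕ/22909:
  E: (11962/22909)²·(1−1320/11962)·2040/1320 = 0.37486166
  C: (3891/22909)²·(1−945/3891)·1880/945 = 0.043451798
  A: (7056/22909)²·(1−205/7056)·1170/205 = 0.5256931
  → Var(ȳ_str) = 0.94400656.
Var(ȳ_srs) = (1 − 2470/22909)·1901/2470 = 0.68665514.
deff = 0.94400656 / 0.68665514 = 1.3748.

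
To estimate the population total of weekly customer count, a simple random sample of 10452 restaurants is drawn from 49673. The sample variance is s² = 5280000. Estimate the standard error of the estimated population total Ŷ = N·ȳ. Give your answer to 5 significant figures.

992060

Var(Ŷ) = N²·Var(ȳ) = N²·(1 − n/N)·s²/n.
f = 10452/49673 = 0.21041612; Var(ȳ) = 0.78958388·5280000/10452 = 398.8713.
Var(Ŷ) = 49673² · 398.8713 = 9.8417781 × 10^11.
SE(Ŷ) = √(9.8417781 × 10^11) = 992060.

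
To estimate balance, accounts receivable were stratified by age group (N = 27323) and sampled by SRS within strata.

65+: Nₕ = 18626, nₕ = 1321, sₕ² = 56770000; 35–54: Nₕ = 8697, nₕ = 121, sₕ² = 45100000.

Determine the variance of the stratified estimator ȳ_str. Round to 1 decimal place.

55792.8

Var(ȳ_str) = Σₕ Wₕ²(1 − fₕ)sₕ²/nₕ with Wₕ = Nₕ/N, N = 27323.
65+: Wₕ = 0.68169674; term = 0.68169674²·(1 − 0.07092237)·56770000/1321 = 18554.554.
35–54: Wₕ = 0.31830326; term = 0.31830326²·(1 − 0.01391284)·45100000/121 = 37238.197.
Sum = 55792.751.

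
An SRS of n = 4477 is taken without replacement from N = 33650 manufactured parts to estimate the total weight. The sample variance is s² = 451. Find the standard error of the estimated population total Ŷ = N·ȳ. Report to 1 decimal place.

9944.4

Var(Ŷ) = N²·Var(ȳ) = N²·(1 − n/N)·s²/n.
f = 4477/33650 = 0.13304606; Var(ȳ) = 0.86695394·451/4477 = 0.087334426.
Var(Ŷ) = 33650² · 0.087334426 = 9.8890736 × 10^7.
SE(Ŷ) = √(9.8890736 × 10^7) = 9944.4.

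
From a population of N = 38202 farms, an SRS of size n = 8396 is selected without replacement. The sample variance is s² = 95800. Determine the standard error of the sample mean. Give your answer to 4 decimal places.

2.9837

Under SRS without replacement, Var(ȳ) = (1 − f)·s²/n with f = n/N = 8396/38202 = 0.21977907.
Var(ȳ) = (1 − 0.21977907)·95800/8396 = 0.78022093·11.410195 = 8.9024732.
SE(ȳ) = √(8.9024732) = 2.9837.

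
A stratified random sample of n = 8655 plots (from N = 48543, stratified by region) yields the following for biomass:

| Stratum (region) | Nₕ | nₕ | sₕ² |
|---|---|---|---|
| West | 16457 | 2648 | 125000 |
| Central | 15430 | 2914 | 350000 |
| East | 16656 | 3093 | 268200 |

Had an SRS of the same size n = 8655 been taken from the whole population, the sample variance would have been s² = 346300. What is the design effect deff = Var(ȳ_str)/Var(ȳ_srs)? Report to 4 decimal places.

Var(ȳ_str) = Σ Wₕ²(1−fₕ)sₕ²/nₕ with Wₕ = Nₕ/48543:
  West: (16457/48543)²·(1−2648/16457)·125000/2648 = 4.5525184
  Central: (15430/48543)²·(1−2914/15430)·350000/2914 = 9.8436633
  East: (16656/48543)²·(1−3093/16656)·268200/3093 = 8.3128913
  → Var(ȳ_str) = 22.709073.
Var(ȳ_srs) = (1 − 8655/48543)·346300/8655 = 32.877673.
deff = 22.709073 / 32.877673 = 0.6907.

0.6907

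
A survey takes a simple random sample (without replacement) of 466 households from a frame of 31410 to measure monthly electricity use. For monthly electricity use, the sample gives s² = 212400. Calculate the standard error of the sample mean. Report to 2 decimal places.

Under SRS without replacement, Var(ȳ) = (1 − f)·s²/n with f = n/N = 466/31410 = 0.01483604.
Var(ȳ) = (1 − 0.01483604)·212400/466 = 0.98516396·455.79399 = 449.03181.
SE(ȳ) = √(449.03181) = 21.19.

21.19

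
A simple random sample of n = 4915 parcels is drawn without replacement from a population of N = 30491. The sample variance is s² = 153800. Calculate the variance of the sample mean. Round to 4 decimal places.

26.2479

Under SRS without replacement, Var(ȳ) = (1 − f)·s²/n with f = n/N = 4915/30491 = 0.16119511.
Var(ȳ) = (1 − 0.16119511)·153800/4915 = 0.83880489·31.291963 = 26.247852.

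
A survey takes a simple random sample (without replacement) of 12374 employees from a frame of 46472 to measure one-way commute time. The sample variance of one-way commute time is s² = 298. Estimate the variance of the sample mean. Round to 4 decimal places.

Under SRS without replacement, Var(ȳ) = (1 − f)·s²/n with f = n/N = 12374/46472 = 0.26626786.
Var(ȳ) = (1 − 0.26626786)·298/12374 = 0.73373214·0.024082754 = 0.017670291.

0.0177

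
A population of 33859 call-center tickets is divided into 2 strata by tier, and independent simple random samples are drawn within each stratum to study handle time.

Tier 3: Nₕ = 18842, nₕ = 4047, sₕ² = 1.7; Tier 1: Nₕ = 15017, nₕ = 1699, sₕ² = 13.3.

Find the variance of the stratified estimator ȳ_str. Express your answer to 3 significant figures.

Var(ȳ_str) = Σₕ Wₕ²(1 − fₕ)sₕ²/nₕ with Wₕ = Nₕ/N, N = 33859.
Tier 3: Wₕ = 0.55648424; term = 0.55648424²·(1 − 0.21478612)·1.7/4047 = 1.0214319 × 10^-4.
Tier 1: Wₕ = 0.44351576; term = 0.44351576²·(1 − 0.11313844)·13.3/1699 = 0.0013656273.
Sum = 0.0014677705.

0.00147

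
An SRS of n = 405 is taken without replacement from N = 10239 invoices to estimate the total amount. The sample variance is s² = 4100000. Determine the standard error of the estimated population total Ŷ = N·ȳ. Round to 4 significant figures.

Var(Ŷ) = N²·Var(ȳ) = N²·(1 − n/N)·s²/n.
f = 405/10239 = 0.03955464; Var(ȳ) = 0.96044536·4100000/405 = 9723.0271.
Var(Ŷ) = 10239² · 9723.0271 = 1.0193342 × 10^12.
SE(Ŷ) = √(1.0193342 × 10^12) = 1.010 × 10^6.

1.010 × 10^6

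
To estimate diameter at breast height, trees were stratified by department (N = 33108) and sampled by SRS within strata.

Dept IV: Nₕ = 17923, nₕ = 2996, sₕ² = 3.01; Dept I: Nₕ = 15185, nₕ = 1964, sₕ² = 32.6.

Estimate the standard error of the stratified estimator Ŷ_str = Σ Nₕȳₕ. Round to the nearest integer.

Var(Ŷ_str) = Σₕ Nₕ²(1 − fₕ)sₕ²/nₕ.
Dept IV: 17923²·(1 − 2996/17923)·3.01/2996 = 268786.79.
Dept I: 15185²·(1 − 1964/15185)·32.6/1964 = 3.3323854 × 10^6.
Sum = 3.6011722 × 10^6.
SE = √(3.6011722 × 10^6) = 1898.

1898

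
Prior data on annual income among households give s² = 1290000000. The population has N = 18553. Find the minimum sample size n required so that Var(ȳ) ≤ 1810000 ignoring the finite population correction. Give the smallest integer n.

Without fpc, n₀ = s²/D = 1290000000/1810000 = 712.7072.
Rounding up, n = 713.

713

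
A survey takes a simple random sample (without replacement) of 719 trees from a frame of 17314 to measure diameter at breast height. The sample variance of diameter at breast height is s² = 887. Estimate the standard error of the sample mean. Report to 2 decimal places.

Under SRS without replacement, Var(ȳ) = (1 − f)·s²/n with f = n/N = 719/17314 = 0.04152709.
Var(ȳ) = (1 − 0.04152709)·887/719 = 0.95847291·1.2336579 = 1.1824276.
SE(ȳ) = √(1.1824276) = 1.09.

1.09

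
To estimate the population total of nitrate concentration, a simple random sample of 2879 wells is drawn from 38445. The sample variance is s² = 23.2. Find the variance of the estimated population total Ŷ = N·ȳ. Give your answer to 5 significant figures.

Var(Ŷ) = N²·Var(ȳ) = N²·(1 − n/N)·s²/n.
f = 2879/38445 = 0.07488620; Var(ȳ) = 0.92511380·23.2/2879 = 0.0074548941.
Var(Ŷ) = 38445² · 0.0074548941 = 1.1018468 × 10^7.

1.1018 × 10^7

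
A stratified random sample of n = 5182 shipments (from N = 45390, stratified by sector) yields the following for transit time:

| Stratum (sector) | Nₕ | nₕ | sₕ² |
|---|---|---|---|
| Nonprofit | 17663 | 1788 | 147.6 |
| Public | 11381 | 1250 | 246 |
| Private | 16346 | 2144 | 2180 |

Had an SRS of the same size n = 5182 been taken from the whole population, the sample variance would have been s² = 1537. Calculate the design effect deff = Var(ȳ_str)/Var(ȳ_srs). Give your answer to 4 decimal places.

0.5207

Var(ȳ_str) = Σ Wₕ²(1−fₕ)sₕ²/nₕ with Wₕ = Nₕ/45390:
  Nonprofit: (17663/45390)²·(1−1788/17663)·147.6/1788 = 0.011235093
  Public: (11381/45390)²·(1−1250/11381)·246/1250 = 0.011013807
  Private: (16346/45390)²·(1−2144/16346)·2180/2144 = 0.11457038
  → Var(ȳ_str) = 0.13681928.
Var(ȳ_srs) = (1 − 5182/45390)·1537/5182 = 0.26274154.
deff = 0.13681928 / 0.26274154 = 0.5207.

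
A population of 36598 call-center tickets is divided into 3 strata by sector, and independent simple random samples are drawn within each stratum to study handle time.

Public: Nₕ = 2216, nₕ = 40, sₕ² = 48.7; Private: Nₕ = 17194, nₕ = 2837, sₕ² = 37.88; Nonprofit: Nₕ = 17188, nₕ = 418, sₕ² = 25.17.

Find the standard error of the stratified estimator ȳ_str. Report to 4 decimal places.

Var(ȳ_str) = Σₕ Wₕ²(1 − fₕ)sₕ²/nₕ with Wₕ = Nₕ/N, N = 36598.
Public: Wₕ = 0.06054976; term = 0.06054976²·(1 − 0.01805054)·48.7/40 = 0.0043831155.
Private: Wₕ = 0.46980709; term = 0.46980709²·(1 − 0.16499942)·37.88/2837 = 0.0024608013.
Nonprofit: Wₕ = 0.46964315; term = 0.46964315²·(1 − 0.02431929)·25.17/418 = 0.012958378.
Sum = 0.019802295.
SE = √(0.019802295) = 0.1407.

0.1407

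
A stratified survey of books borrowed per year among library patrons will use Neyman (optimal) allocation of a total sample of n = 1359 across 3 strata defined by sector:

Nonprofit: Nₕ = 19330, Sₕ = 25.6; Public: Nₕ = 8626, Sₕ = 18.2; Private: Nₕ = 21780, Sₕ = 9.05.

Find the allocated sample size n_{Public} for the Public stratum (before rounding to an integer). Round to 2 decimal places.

251.31

Neyman allocation: nₕ = n·NₕSₕ / Σⱼ NⱼSⱼ.
Σ NⱼSⱼ = 19330·25.6 + 8626·18.2 + 21780·9.05 = 848950.2.
n_{Public} = 1359·8626·18.2 / 848950.2 = 251.31.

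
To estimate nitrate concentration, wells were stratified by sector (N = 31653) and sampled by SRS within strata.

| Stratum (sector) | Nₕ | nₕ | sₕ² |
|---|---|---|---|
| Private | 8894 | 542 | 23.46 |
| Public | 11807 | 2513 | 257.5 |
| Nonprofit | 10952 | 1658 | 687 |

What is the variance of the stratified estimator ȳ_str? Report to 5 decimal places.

0.05653

Var(ȳ_str) = Σₕ Wₕ²(1 − fₕ)sₕ²/nₕ with Wₕ = Nₕ/N, N = 31653.
Private: Wₕ = 0.28098442; term = 0.28098442²·(1 − 0.06093996)·23.46/542 = 0.0032091246.
Public: Wₕ = 0.37301362; term = 0.37301362²·(1 − 0.21283984)·257.5/2513 = 0.011222697.
Nonprofit: Wₕ = 0.34600196; term = 0.34600196²·(1 − 0.15138787)·687/1658 = 0.04209578.
Sum = 0.056527602.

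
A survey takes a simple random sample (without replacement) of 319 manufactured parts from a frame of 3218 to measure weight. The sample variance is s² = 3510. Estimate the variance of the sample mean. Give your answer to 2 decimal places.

9.91

Under SRS without replacement, Var(ȳ) = (1 − f)·s²/n with f = n/N = 319/3218 = 0.09912989.
Var(ȳ) = (1 − 0.09912989)·3510/319 = 0.90087011·11.003135 = 9.9123952.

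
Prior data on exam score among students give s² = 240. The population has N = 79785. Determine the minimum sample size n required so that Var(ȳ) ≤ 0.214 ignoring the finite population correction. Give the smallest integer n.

Without fpc, n₀ = s²/D = 240/0.214 = 1121.4953.
Rounding up, n = 1122.

1122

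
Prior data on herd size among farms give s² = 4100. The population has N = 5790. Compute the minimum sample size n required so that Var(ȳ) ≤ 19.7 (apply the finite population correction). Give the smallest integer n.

201

Without fpc, n₀ = s²/D = 4100/19.7 = 208.1218.
With fpc, (1 − n/N)·s²/n ≤ D requires n ≥ n₀/(1 + n₀/N) = 208.1218/(1 + 208.1218/5790) = 200.9004.
Rounding up, n = 201.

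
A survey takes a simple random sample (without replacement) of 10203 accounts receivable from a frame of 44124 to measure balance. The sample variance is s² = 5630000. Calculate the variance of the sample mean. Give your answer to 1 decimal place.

Under SRS without replacement, Var(ȳ) = (1 − f)·s²/n with f = n/N = 10203/44124 = 0.23123470.
Var(ȳ) = (1 − 0.23123470)·5630000/10203 = 0.76876530·551.79849 = 424.20353.

424.2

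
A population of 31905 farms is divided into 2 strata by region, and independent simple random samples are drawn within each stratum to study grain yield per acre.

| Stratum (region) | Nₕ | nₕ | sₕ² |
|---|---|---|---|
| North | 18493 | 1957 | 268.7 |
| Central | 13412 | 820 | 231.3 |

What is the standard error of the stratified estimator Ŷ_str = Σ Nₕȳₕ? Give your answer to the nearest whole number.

Var(Ŷ_str) = Σₕ Nₕ²(1 − fₕ)sₕ²/nₕ.
North: 18493²·(1 − 1957/18493)·268.7/1957 = 4.1986983 × 10^7.
Central: 13412²·(1 − 820/13412)·231.3/820 = 4.7637618 × 10^7.
Sum = 8.9624601 × 10^7.
SE = √(8.9624601 × 10^7) = 9467.

9467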